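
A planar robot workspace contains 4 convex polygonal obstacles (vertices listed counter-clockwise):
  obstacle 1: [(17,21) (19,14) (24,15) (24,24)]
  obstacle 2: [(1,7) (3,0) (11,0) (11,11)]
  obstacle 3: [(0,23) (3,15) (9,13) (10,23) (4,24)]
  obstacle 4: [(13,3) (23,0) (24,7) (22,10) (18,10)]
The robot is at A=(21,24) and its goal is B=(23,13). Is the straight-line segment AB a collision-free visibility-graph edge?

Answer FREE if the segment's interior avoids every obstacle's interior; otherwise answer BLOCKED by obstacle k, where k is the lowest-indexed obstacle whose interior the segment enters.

Obstacle 1 [(17,21) (19,14) (24,15) (24,24)]:
  edge (17,21)–(19,14): clear
  edge (19,14)–(24,15): crosses AB
  edge (24,15)–(24,24): clear
  edge (24,24)–(17,21): crosses AB
  → BLOCKED
Obstacle 2 [(1,7) (3,0) (11,0) (11,11)]:
  edge (1,7)–(3,0): clear
  edge (3,0)–(11,0): clear
  edge (11,0)–(11,11): clear
  edge (11,11)–(1,7): clear
  midpoint (22,37/2) outside
  → clear
Obstacle 3 [(0,23) (3,15) (9,13) (10,23) (4,24)]:
  edge (0,23)–(3,15): clear
  edge (3,15)–(9,13): clear
  edge (9,13)–(10,23): clear
  edge (10,23)–(4,24): clear
  edge (4,24)–(0,23): clear
  midpoint (22,37/2) outside
  → clear
Obstacle 4 [(13,3) (23,0) (24,7) (22,10) (18,10)]:
  edge (13,3)–(23,0): clear
  edge (23,0)–(24,7): clear
  edge (24,7)–(22,10): clear
  edge (22,10)–(18,10): clear
  edge (18,10)–(13,3): clear
  midpoint (22,37/2) outside
  → clear

BLOCKED by obstacle 1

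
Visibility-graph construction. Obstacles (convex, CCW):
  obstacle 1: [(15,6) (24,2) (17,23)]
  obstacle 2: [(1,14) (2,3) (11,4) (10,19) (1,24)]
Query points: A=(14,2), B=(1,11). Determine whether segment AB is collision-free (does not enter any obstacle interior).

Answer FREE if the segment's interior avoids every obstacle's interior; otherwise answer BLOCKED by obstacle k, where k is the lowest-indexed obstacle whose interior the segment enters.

Obstacle 1 [(15,6) (24,2) (17,23)]:
  edge (15,6)–(24,2): clear
  edge (24,2)–(17,23): clear
  edge (17,23)–(15,6): clear
  midpoint (15/2,13/2) outside
  → clear
Obstacle 2 [(1,14) (2,3) (11,4) (10,19) (1,24)]:
  edge (1,14)–(2,3): crosses AB
  edge (2,3)–(11,4): clear
  edge (11,4)–(10,19): crosses AB
  edge (10,19)–(1,24): clear
  edge (1,24)–(1,14): clear
  → BLOCKED

BLOCKED by obstacle 2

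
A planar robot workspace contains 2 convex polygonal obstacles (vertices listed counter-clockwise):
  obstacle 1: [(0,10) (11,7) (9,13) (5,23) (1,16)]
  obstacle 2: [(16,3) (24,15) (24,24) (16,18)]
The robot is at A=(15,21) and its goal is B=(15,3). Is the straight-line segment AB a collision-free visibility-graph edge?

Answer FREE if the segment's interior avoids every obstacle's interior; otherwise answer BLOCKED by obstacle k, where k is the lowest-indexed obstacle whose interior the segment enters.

FREE

Obstacle 1 [(0,10) (11,7) (9,13) (5,23) (1,16)]:
  edge (0,10)–(11,7): clear
  edge (11,7)–(9,13): clear
  edge (9,13)–(5,23): clear
  edge (5,23)–(1,16): clear
  edge (1,16)–(0,10): clear
  midpoint (15,12) outside
  → clear
Obstacle 2 [(16,3) (24,15) (24,24) (16,18)]:
  edge (16,3)–(24,15): clear
  edge (24,15)–(24,24): clear
  edge (24,24)–(16,18): clear
  edge (16,18)–(16,3): clear
  midpoint (15,12) outside
  → clear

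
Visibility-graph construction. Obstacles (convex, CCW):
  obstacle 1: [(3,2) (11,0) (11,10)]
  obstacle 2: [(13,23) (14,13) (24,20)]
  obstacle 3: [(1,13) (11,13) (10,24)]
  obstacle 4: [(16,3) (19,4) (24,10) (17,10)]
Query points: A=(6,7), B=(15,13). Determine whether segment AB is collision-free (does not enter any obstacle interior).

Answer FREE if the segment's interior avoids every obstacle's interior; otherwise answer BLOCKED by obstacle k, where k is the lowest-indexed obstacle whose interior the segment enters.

FREE

Obstacle 1 [(3,2) (11,0) (11,10)]:
  edge (3,2)–(11,0): clear
  edge (11,0)–(11,10): clear
  edge (11,10)–(3,2): clear
  midpoint (21/2,10) outside
  → clear
Obstacle 2 [(13,23) (14,13) (24,20)]:
  edge (13,23)–(14,13): clear
  edge (14,13)–(24,20): clear
  edge (24,20)–(13,23): clear
  midpoint (21/2,10) outside
  → clear
Obstacle 3 [(1,13) (11,13) (10,24)]:
  edge (1,13)–(11,13): clear
  edge (11,13)–(10,24): clear
  edge (10,24)–(1,13): clear
  midpoint (21/2,10) outside
  → clear
Obstacle 4 [(16,3) (19,4) (24,10) (17,10)]:
  edge (16,3)–(19,4): clear
  edge (19,4)–(24,10): clear
  edge (24,10)–(17,10): clear
  edge (17,10)–(16,3): clear
  midpoint (21/2,10) outside
  → clear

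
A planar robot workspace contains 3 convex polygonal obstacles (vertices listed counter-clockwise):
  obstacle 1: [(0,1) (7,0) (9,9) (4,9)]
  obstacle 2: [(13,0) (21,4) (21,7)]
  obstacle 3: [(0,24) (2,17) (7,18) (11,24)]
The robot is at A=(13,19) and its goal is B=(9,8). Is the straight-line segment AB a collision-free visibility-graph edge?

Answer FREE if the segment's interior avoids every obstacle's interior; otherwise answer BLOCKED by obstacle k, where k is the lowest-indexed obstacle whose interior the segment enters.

FREE

Obstacle 1 [(0,1) (7,0) (9,9) (4,9)]:
  edge (0,1)–(7,0): clear
  edge (7,0)–(9,9): clear
  edge (9,9)–(4,9): clear
  edge (4,9)–(0,1): clear
  midpoint (11,27/2) outside
  → clear
Obstacle 2 [(13,0) (21,4) (21,7)]:
  edge (13,0)–(21,4): clear
  edge (21,4)–(21,7): clear
  edge (21,7)–(13,0): clear
  midpoint (11,27/2) outside
  → clear
Obstacle 3 [(0,24) (2,17) (7,18) (11,24)]:
  edge (0,24)–(2,17): clear
  edge (2,17)–(7,18): clear
  edge (7,18)–(11,24): clear
  edge (11,24)–(0,24): clear
  midpoint (11,27/2) outside
  → clear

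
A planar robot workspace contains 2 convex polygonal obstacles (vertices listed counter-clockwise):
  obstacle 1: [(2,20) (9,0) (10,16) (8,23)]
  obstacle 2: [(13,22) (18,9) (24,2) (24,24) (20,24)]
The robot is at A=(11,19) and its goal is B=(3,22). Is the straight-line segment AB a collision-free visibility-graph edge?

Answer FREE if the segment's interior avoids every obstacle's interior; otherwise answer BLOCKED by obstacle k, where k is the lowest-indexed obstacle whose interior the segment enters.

BLOCKED by obstacle 1

Obstacle 1 [(2,20) (9,0) (10,16) (8,23)]:
  edge (2,20)–(9,0): clear
  edge (9,0)–(10,16): clear
  edge (10,16)–(8,23): crosses AB
  edge (8,23)–(2,20): crosses AB
  → BLOCKED
Obstacle 2 [(13,22) (18,9) (24,2) (24,24) (20,24)]:
  edge (13,22)–(18,9): clear
  edge (18,9)–(24,2): clear
  edge (24,2)–(24,24): clear
  edge (24,24)–(20,24): clear
  edge (20,24)–(13,22): clear
  midpoint (7,41/2) outside
  → clear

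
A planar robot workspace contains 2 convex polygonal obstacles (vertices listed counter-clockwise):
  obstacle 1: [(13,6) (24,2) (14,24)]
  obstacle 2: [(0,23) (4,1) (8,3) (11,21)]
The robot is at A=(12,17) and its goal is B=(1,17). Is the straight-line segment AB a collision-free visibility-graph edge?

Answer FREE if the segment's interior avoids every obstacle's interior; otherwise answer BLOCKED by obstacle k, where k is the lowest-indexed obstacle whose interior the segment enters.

BLOCKED by obstacle 2

Obstacle 1 [(13,6) (24,2) (14,24)]:
  edge (13,6)–(24,2): clear
  edge (24,2)–(14,24): clear
  edge (14,24)–(13,6): clear
  midpoint (13/2,17) outside
  → clear
Obstacle 2 [(0,23) (4,1) (8,3) (11,21)]:
  edge (0,23)–(4,1): crosses AB
  edge (4,1)–(8,3): clear
  edge (8,3)–(11,21): crosses AB
  edge (11,21)–(0,23): clear
  → BLOCKED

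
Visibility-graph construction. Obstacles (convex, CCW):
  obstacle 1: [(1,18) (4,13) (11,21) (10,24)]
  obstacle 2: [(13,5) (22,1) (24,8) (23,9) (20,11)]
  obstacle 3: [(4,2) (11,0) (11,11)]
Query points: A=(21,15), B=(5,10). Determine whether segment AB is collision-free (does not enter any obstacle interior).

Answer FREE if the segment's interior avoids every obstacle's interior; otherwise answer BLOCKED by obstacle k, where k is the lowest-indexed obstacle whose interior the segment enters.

Obstacle 1 [(1,18) (4,13) (11,21) (10,24)]:
  edge (1,18)–(4,13): clear
  edge (4,13)–(11,21): clear
  edge (11,21)–(10,24): clear
  edge (10,24)–(1,18): clear
  midpoint (13,25/2) outside
  → clear
Obstacle 2 [(13,5) (22,1) (24,8) (23,9) (20,11)]:
  edge (13,5)–(22,1): clear
  edge (22,1)–(24,8): clear
  edge (24,8)–(23,9): clear
  edge (23,9)–(20,11): clear
  edge (20,11)–(13,5): clear
  midpoint (13,25/2) outside
  → clear
Obstacle 3 [(4,2) (11,0) (11,11)]:
  edge (4,2)–(11,0): clear
  edge (11,0)–(11,11): clear
  edge (11,11)–(4,2): clear
  midpoint (13,25/2) outside
  → clear

FREE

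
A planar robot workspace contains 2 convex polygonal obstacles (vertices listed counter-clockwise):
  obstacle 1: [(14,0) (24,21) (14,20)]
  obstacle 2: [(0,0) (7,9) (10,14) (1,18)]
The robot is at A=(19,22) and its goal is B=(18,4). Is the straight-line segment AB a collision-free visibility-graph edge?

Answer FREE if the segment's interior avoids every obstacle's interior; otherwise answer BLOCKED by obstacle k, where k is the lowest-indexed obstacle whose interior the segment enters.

BLOCKED by obstacle 1

Obstacle 1 [(14,0) (24,21) (14,20)]:
  edge (14,0)–(24,21): crosses AB
  edge (24,21)–(14,20): crosses AB
  edge (14,20)–(14,0): clear
  → BLOCKED
Obstacle 2 [(0,0) (7,9) (10,14) (1,18)]:
  edge (0,0)–(7,9): clear
  edge (7,9)–(10,14): clear
  edge (10,14)–(1,18): clear
  edge (1,18)–(0,0): clear
  midpoint (37/2,13) outside
  → clear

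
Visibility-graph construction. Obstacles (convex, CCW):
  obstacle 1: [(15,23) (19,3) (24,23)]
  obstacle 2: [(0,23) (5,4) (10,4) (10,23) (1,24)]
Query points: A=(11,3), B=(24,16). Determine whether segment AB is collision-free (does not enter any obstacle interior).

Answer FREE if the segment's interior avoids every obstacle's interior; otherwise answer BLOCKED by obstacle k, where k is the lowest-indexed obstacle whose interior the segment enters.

Obstacle 1 [(15,23) (19,3) (24,23)]:
  edge (15,23)–(19,3): crosses AB
  edge (19,3)–(24,23): crosses AB
  edge (24,23)–(15,23): clear
  → BLOCKED
Obstacle 2 [(0,23) (5,4) (10,4) (10,23) (1,24)]:
  edge (0,23)–(5,4): clear
  edge (5,4)–(10,4): clear
  edge (10,4)–(10,23): clear
  edge (10,23)–(1,24): clear
  edge (1,24)–(0,23): clear
  midpoint (35/2,19/2) outside
  → clear

BLOCKED by obstacle 1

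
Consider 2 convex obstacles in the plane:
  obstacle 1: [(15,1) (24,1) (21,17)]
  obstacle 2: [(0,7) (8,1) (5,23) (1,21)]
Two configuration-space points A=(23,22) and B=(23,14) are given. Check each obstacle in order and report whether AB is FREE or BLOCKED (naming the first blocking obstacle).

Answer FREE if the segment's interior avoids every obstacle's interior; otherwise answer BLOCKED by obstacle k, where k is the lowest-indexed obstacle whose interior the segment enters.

FREE

Obstacle 1 [(15,1) (24,1) (21,17)]:
  edge (15,1)–(24,1): clear
  edge (24,1)–(21,17): clear
  edge (21,17)–(15,1): clear
  midpoint (23,18) outside
  → clear
Obstacle 2 [(0,7) (8,1) (5,23) (1,21)]:
  edge (0,7)–(8,1): clear
  edge (8,1)–(5,23): clear
  edge (5,23)–(1,21): clear
  edge (1,21)–(0,7): clear
  midpoint (23,18) outside
  → clear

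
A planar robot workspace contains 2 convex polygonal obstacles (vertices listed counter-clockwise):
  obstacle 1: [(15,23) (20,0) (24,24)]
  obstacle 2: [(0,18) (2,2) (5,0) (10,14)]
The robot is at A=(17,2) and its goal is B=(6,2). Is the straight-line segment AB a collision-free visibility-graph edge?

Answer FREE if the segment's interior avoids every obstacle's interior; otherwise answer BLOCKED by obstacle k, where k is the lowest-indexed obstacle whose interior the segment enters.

FREE

Obstacle 1 [(15,23) (20,0) (24,24)]:
  edge (15,23)–(20,0): clear
  edge (20,0)–(24,24): clear
  edge (24,24)–(15,23): clear
  midpoint (23/2,2) outside
  → clear
Obstacle 2 [(0,18) (2,2) (5,0) (10,14)]:
  edge (0,18)–(2,2): clear
  edge (2,2)–(5,0): clear
  edge (5,0)–(10,14): clear
  edge (10,14)–(0,18): clear
  midpoint (23/2,2) outside
  → clear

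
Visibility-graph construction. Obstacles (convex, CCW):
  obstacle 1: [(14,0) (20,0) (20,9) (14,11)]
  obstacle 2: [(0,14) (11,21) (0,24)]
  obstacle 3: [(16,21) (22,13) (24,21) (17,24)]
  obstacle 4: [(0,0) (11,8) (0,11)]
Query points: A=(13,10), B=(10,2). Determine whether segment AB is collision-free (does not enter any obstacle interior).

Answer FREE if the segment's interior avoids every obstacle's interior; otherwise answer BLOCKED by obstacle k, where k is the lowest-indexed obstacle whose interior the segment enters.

FREE

Obstacle 1 [(14,0) (20,0) (20,9) (14,11)]:
  edge (14,0)–(20,0): clear
  edge (20,0)–(20,9): clear
  edge (20,9)–(14,11): clear
  edge (14,11)–(14,0): clear
  midpoint (23/2,6) outside
  → clear
Obstacle 2 [(0,14) (11,21) (0,24)]:
  edge (0,14)–(11,21): clear
  edge (11,21)–(0,24): clear
  edge (0,24)–(0,14): clear
  midpoint (23/2,6) outside
  → clear
Obstacle 3 [(16,21) (22,13) (24,21) (17,24)]:
  edge (16,21)–(22,13): clear
  edge (22,13)–(24,21): clear
  edge (24,21)–(17,24): clear
  edge (17,24)–(16,21): clear
  midpoint (23/2,6) outside
  → clear
Obstacle 4 [(0,0) (11,8) (0,11)]:
  edge (0,0)–(11,8): clear
  edge (11,8)–(0,11): clear
  edge (0,11)–(0,0): clear
  midpoint (23/2,6) outside
  → clear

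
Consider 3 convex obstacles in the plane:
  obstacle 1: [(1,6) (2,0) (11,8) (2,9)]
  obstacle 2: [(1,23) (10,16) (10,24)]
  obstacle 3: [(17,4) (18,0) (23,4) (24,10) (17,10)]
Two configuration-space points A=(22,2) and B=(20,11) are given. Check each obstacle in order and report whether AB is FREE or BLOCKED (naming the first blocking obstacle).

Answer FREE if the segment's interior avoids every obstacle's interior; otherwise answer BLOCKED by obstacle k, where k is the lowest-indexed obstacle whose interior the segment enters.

BLOCKED by obstacle 3

Obstacle 1 [(1,6) (2,0) (11,8) (2,9)]:
  edge (1,6)–(2,0): clear
  edge (2,0)–(11,8): clear
  edge (11,8)–(2,9): clear
  edge (2,9)–(1,6): clear
  midpoint (21,13/2) outside
  → clear
Obstacle 2 [(1,23) (10,16) (10,24)]:
  edge (1,23)–(10,16): clear
  edge (10,16)–(10,24): clear
  edge (10,24)–(1,23): clear
  midpoint (21,13/2) outside
  → clear
Obstacle 3 [(17,4) (18,0) (23,4) (24,10) (17,10)]:
  edge (17,4)–(18,0): clear
  edge (18,0)–(23,4): crosses AB
  edge (23,4)–(24,10): clear
  edge (24,10)–(17,10): crosses AB
  edge (17,10)–(17,4): clear
  → BLOCKED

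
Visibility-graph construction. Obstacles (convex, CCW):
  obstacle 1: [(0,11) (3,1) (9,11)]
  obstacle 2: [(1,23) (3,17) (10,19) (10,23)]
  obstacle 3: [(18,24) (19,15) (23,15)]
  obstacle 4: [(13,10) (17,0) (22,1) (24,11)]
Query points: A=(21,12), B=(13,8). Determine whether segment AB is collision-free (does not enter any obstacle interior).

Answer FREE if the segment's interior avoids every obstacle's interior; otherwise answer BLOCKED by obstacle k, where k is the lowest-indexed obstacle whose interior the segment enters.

BLOCKED by obstacle 4

Obstacle 1 [(0,11) (3,1) (9,11)]:
  edge (0,11)–(3,1): clear
  edge (3,1)–(9,11): clear
  edge (9,11)–(0,11): clear
  midpoint (17,10) outside
  → clear
Obstacle 2 [(1,23) (3,17) (10,19) (10,23)]:
  edge (1,23)–(3,17): clear
  edge (3,17)–(10,19): clear
  edge (10,19)–(10,23): clear
  edge (10,23)–(1,23): clear
  midpoint (17,10) outside
  → clear
Obstacle 3 [(18,24) (19,15) (23,15)]:
  edge (18,24)–(19,15): clear
  edge (19,15)–(23,15): clear
  edge (23,15)–(18,24): clear
  midpoint (17,10) outside
  → clear
Obstacle 4 [(13,10) (17,0) (22,1) (24,11)]:
  edge (13,10)–(17,0): crosses AB
  edge (17,0)–(22,1): clear
  edge (22,1)–(24,11): clear
  edge (24,11)–(13,10): crosses AB
  → BLOCKED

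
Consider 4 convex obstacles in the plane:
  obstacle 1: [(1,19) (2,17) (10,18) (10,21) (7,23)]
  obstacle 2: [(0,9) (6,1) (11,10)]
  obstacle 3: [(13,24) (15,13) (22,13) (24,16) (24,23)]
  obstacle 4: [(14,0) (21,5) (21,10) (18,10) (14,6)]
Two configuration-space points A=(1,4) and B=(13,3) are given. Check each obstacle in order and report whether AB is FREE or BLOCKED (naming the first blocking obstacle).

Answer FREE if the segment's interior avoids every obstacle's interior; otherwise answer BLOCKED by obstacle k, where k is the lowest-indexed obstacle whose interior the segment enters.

Obstacle 1 [(1,19) (2,17) (10,18) (10,21) (7,23)]:
  edge (1,19)–(2,17): clear
  edge (2,17)–(10,18): clear
  edge (10,18)–(10,21): clear
  edge (10,21)–(7,23): clear
  edge (7,23)–(1,19): clear
  midpoint (7,7/2) outside
  → clear
Obstacle 2 [(0,9) (6,1) (11,10)]:
  edge (0,9)–(6,1): crosses AB
  edge (6,1)–(11,10): crosses AB
  edge (11,10)–(0,9): clear
  → BLOCKED
Obstacle 3 [(13,24) (15,13) (22,13) (24,16) (24,23)]:
  edge (13,24)–(15,13): clear
  edge (15,13)–(22,13): clear
  edge (22,13)–(24,16): clear
  edge (24,16)–(24,23): clear
  edge (24,23)–(13,24): clear
  midpoint (7,7/2) outside
  → clear
Obstacle 4 [(14,0) (21,5) (21,10) (18,10) (14,6)]:
  edge (14,0)–(21,5): clear
  edge (21,5)–(21,10): clear
  edge (21,10)–(18,10): clear
  edge (18,10)–(14,6): clear
  edge (14,6)–(14,0): clear
  midpoint (7,7/2) outside
  → clear

BLOCKED by obstacle 2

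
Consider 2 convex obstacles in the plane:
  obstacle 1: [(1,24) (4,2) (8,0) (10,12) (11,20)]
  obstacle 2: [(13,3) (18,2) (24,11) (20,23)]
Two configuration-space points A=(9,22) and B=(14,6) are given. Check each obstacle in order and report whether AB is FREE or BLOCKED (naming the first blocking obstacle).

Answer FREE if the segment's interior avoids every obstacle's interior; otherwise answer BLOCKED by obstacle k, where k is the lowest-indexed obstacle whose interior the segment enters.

Obstacle 1 [(1,24) (4,2) (8,0) (10,12) (11,20)]:
  edge (1,24)–(4,2): clear
  edge (4,2)–(8,0): clear
  edge (8,0)–(10,12): clear
  edge (10,12)–(11,20): crosses AB
  edge (11,20)–(1,24): crosses AB
  → BLOCKED
Obstacle 2 [(13,3) (18,2) (24,11) (20,23)]:
  edge (13,3)–(18,2): clear
  edge (18,2)–(24,11): clear
  edge (24,11)–(20,23): clear
  edge (20,23)–(13,3): clear
  midpoint (23/2,14) outside
  → clear

BLOCKED by obstacle 1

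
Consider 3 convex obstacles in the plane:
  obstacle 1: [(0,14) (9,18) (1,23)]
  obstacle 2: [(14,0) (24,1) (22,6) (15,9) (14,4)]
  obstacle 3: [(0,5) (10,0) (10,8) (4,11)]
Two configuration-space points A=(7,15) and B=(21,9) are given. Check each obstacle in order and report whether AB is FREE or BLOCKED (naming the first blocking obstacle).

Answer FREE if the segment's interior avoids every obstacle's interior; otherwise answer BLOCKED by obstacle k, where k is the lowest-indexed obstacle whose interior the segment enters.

Obstacle 1 [(0,14) (9,18) (1,23)]:
  edge (0,14)–(9,18): clear
  edge (9,18)–(1,23): clear
  edge (1,23)–(0,14): clear
  midpoint (14,12) outside
  → clear
Obstacle 2 [(14,0) (24,1) (22,6) (15,9) (14,4)]:
  edge (14,0)–(24,1): clear
  edge (24,1)–(22,6): clear
  edge (22,6)–(15,9): clear
  edge (15,9)–(14,4): clear
  edge (14,4)–(14,0): clear
  midpoint (14,12) outside
  → clear
Obstacle 3 [(0,5) (10,0) (10,8) (4,11)]:
  edge (0,5)–(10,0): clear
  edge (10,0)–(10,8): clear
  edge (10,8)–(4,11): clear
  edge (4,11)–(0,5): clear
  midpoint (14,12) outside
  → clear

FREE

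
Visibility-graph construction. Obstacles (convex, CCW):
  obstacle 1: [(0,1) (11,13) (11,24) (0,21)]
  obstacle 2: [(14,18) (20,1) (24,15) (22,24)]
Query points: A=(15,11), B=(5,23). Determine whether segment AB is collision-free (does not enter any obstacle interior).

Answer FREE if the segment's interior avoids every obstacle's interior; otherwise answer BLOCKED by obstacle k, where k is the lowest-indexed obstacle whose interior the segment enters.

BLOCKED by obstacle 1

Obstacle 1 [(0,1) (11,13) (11,24) (0,21)]:
  edge (0,1)–(11,13): clear
  edge (11,13)–(11,24): crosses AB
  edge (11,24)–(0,21): crosses AB
  edge (0,21)–(0,1): clear
  → BLOCKED
Obstacle 2 [(14,18) (20,1) (24,15) (22,24)]:
  edge (14,18)–(20,1): clear
  edge (20,1)–(24,15): clear
  edge (24,15)–(22,24): clear
  edge (22,24)–(14,18): clear
  midpoint (10,17) outside
  → clear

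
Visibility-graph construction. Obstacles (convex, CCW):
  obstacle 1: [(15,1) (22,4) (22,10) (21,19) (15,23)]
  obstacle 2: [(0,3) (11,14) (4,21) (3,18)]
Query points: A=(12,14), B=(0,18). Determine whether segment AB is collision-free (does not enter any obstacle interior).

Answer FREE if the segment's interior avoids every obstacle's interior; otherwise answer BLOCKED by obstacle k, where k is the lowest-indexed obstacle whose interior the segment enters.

Obstacle 1 [(15,1) (22,4) (22,10) (21,19) (15,23)]:
  edge (15,1)–(22,4): clear
  edge (22,4)–(22,10): clear
  edge (22,10)–(21,19): clear
  edge (21,19)–(15,23): clear
  edge (15,23)–(15,1): clear
  midpoint (6,16) outside
  → clear
Obstacle 2 [(0,3) (11,14) (4,21) (3,18)]:
  edge (0,3)–(11,14): clear
  edge (11,14)–(4,21): crosses AB
  edge (4,21)–(3,18): clear
  edge (3,18)–(0,3): crosses AB
  → BLOCKED

BLOCKED by obstacle 2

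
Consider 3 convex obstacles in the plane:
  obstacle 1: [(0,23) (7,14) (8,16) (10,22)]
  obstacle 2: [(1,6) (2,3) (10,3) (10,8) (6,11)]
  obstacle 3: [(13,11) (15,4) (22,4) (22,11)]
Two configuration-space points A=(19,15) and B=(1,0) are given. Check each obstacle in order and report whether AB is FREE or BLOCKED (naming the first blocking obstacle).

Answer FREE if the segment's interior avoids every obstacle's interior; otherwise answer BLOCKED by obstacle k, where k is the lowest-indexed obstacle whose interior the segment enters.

Obstacle 1 [(0,23) (7,14) (8,16) (10,22)]:
  edge (0,23)–(7,14): clear
  edge (7,14)–(8,16): clear
  edge (8,16)–(10,22): clear
  edge (10,22)–(0,23): clear
  midpoint (10,15/2) outside
  → clear
Obstacle 2 [(1,6) (2,3) (10,3) (10,8) (6,11)]:
  edge (1,6)–(2,3): clear
  edge (2,3)–(10,3): crosses AB
  edge (10,3)–(10,8): crosses AB
  edge (10,8)–(6,11): clear
  edge (6,11)–(1,6): clear
  → BLOCKED
Obstacle 3 [(13,11) (15,4) (22,4) (22,11)]:
  edge (13,11)–(15,4): crosses AB
  edge (15,4)–(22,4): clear
  edge (22,4)–(22,11): clear
  edge (22,11)–(13,11): crosses AB
  → BLOCKED

BLOCKED by obstacle 2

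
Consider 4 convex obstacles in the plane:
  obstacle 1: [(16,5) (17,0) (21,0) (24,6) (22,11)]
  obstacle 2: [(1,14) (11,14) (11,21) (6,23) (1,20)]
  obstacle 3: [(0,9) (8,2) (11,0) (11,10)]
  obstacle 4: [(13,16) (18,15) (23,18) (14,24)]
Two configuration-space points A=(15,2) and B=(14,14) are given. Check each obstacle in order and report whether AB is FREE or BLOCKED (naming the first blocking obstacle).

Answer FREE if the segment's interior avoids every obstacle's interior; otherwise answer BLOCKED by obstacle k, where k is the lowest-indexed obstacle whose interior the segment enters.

Obstacle 1 [(16,5) (17,0) (21,0) (24,6) (22,11)]:
  edge (16,5)–(17,0): clear
  edge (17,0)–(21,0): clear
  edge (21,0)–(24,6): clear
  edge (24,6)–(22,11): clear
  edge (22,11)–(16,5): clear
  midpoint (29/2,8) outside
  → clear
Obstacle 2 [(1,14) (11,14) (11,21) (6,23) (1,20)]:
  edge (1,14)–(11,14): clear
  edge (11,14)–(11,21): clear
  edge (11,21)–(6,23): clear
  edge (6,23)–(1,20): clear
  edge (1,20)–(1,14): clear
  midpoint (29/2,8) outside
  → clear
Obstacle 3 [(0,9) (8,2) (11,0) (11,10)]:
  edge (0,9)–(8,2): clear
  edge (8,2)–(11,0): clear
  edge (11,0)–(11,10): clear
  edge (11,10)–(0,9): clear
  midpoint (29/2,8) outside
  → clear
Obstacle 4 [(13,16) (18,15) (23,18) (14,24)]:
  edge (13,16)–(18,15): clear
  edge (18,15)–(23,18): clear
  edge (23,18)–(14,24): clear
  edge (14,24)–(13,16): clear
  midpoint (29/2,8) outside
  → clear

FREE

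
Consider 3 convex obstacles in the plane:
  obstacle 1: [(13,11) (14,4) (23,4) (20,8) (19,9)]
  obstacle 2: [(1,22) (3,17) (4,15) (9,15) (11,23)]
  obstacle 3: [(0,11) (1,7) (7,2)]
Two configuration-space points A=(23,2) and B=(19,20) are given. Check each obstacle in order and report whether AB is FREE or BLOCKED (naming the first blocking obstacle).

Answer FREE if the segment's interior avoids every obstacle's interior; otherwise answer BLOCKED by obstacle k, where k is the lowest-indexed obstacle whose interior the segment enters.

Obstacle 1 [(13,11) (14,4) (23,4) (20,8) (19,9)]:
  edge (13,11)–(14,4): clear
  edge (14,4)–(23,4): crosses AB
  edge (23,4)–(20,8): crosses AB
  edge (20,8)–(19,9): clear
  edge (19,9)–(13,11): clear
  → BLOCKED
Obstacle 2 [(1,22) (3,17) (4,15) (9,15) (11,23)]:
  edge (1,22)–(3,17): clear
  edge (3,17)–(4,15): clear
  edge (4,15)–(9,15): clear
  edge (9,15)–(11,23): clear
  edge (11,23)–(1,22): clear
  midpoint (21,11) outside
  → clear
Obstacle 3 [(0,11) (1,7) (7,2)]:
  edge (0,11)–(1,7): clear
  edge (1,7)–(7,2): clear
  edge (7,2)–(0,11): clear
  midpoint (21,11) outside
  → clear

BLOCKED by obstacle 1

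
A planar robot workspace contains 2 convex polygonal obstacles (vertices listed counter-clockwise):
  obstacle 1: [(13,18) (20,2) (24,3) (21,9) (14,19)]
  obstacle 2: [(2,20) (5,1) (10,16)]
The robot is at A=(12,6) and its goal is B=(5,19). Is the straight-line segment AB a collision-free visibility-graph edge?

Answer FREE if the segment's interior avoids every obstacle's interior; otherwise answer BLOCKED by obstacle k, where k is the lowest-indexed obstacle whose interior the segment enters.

BLOCKED by obstacle 2

Obstacle 1 [(13,18) (20,2) (24,3) (21,9) (14,19)]:
  edge (13,18)–(20,2): clear
  edge (20,2)–(24,3): clear
  edge (24,3)–(21,9): clear
  edge (21,9)–(14,19): clear
  edge (14,19)–(13,18): clear
  midpoint (17/2,25/2) outside
  → clear
Obstacle 2 [(2,20) (5,1) (10,16)]:
  edge (2,20)–(5,1): clear
  edge (5,1)–(10,16): crosses AB
  edge (10,16)–(2,20): crosses AB
  → BLOCKED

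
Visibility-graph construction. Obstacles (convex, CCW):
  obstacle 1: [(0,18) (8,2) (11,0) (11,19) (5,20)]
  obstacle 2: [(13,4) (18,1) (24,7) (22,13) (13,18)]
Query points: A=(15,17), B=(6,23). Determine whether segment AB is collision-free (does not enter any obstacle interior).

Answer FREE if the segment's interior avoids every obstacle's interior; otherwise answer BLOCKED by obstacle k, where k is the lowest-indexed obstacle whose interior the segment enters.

FREE

Obstacle 1 [(0,18) (8,2) (11,0) (11,19) (5,20)]:
  edge (0,18)–(8,2): clear
  edge (8,2)–(11,0): clear
  edge (11,0)–(11,19): clear
  edge (11,19)–(5,20): clear
  edge (5,20)–(0,18): clear
  midpoint (21/2,20) outside
  → clear
Obstacle 2 [(13,4) (18,1) (24,7) (22,13) (13,18)]:
  edge (13,4)–(18,1): clear
  edge (18,1)–(24,7): clear
  edge (24,7)–(22,13): clear
  edge (22,13)–(13,18): clear
  edge (13,18)–(13,4): clear
  midpoint (21/2,20) outside
  → clear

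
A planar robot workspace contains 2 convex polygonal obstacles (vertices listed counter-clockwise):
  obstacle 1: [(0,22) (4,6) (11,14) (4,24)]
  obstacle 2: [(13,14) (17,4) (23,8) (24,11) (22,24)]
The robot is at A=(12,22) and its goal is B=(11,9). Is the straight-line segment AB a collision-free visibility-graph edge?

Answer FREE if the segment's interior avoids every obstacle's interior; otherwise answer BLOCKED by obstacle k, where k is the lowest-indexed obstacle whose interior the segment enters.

Obstacle 1 [(0,22) (4,6) (11,14) (4,24)]:
  edge (0,22)–(4,6): clear
  edge (4,6)–(11,14): clear
  edge (11,14)–(4,24): clear
  edge (4,24)–(0,22): clear
  midpoint (23/2,31/2) outside
  → clear
Obstacle 2 [(13,14) (17,4) (23,8) (24,11) (22,24)]:
  edge (13,14)–(17,4): clear
  edge (17,4)–(23,8): clear
  edge (23,8)–(24,11): clear
  edge (24,11)–(22,24): clear
  edge (22,24)–(13,14): clear
  midpoint (23/2,31/2) outside
  → clear

FREE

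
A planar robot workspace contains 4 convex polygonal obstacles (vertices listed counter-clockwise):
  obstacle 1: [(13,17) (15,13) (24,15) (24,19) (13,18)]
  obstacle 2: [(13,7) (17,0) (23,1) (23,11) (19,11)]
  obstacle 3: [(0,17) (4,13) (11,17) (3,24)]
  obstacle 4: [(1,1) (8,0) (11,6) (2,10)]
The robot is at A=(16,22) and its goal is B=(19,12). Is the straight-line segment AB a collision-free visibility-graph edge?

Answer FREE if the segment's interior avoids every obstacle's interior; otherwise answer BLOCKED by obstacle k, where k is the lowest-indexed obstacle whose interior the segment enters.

BLOCKED by obstacle 1

Obstacle 1 [(13,17) (15,13) (24,15) (24,19) (13,18)]:
  edge (13,17)–(15,13): clear
  edge (15,13)–(24,15): crosses AB
  edge (24,15)–(24,19): clear
  edge (24,19)–(13,18): crosses AB
  edge (13,18)–(13,17): clear
  → BLOCKED
Obstacle 2 [(13,7) (17,0) (23,1) (23,11) (19,11)]:
  edge (13,7)–(17,0): clear
  edge (17,0)–(23,1): clear
  edge (23,1)–(23,11): clear
  edge (23,11)–(19,11): clear
  edge (19,11)–(13,7): clear
  midpoint (35/2,17) outside
  → clear
Obstacle 3 [(0,17) (4,13) (11,17) (3,24)]:
  edge (0,17)–(4,13): clear
  edge (4,13)–(11,17): clear
  edge (11,17)–(3,24): clear
  edge (3,24)–(0,17): clear
  midpoint (35/2,17) outside
  → clear
Obstacle 4 [(1,1) (8,0) (11,6) (2,10)]:
  edge (1,1)–(8,0): clear
  edge (8,0)–(11,6): clear
  edge (11,6)–(2,10): clear
  edge (2,10)–(1,1): clear
  midpoint (35/2,17) outside
  → clear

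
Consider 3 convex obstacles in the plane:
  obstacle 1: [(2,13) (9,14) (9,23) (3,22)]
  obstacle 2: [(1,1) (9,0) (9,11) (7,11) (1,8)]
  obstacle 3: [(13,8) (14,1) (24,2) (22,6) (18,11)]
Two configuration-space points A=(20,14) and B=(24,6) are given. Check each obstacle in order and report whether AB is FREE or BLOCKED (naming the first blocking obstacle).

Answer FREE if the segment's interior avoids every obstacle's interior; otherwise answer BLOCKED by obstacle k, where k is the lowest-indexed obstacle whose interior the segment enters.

FREE

Obstacle 1 [(2,13) (9,14) (9,23) (3,22)]:
  edge (2,13)–(9,14): clear
  edge (9,14)–(9,23): clear
  edge (9,23)–(3,22): clear
  edge (3,22)–(2,13): clear
  midpoint (22,10) outside
  → clear
Obstacle 2 [(1,1) (9,0) (9,11) (7,11) (1,8)]:
  edge (1,1)–(9,0): clear
  edge (9,0)–(9,11): clear
  edge (9,11)–(7,11): clear
  edge (7,11)–(1,8): clear
  edge (1,8)–(1,1): clear
  midpoint (22,10) outside
  → clear
Obstacle 3 [(13,8) (14,1) (24,2) (22,6) (18,11)]:
  edge (13,8)–(14,1): clear
  edge (14,1)–(24,2): clear
  edge (24,2)–(22,6): clear
  edge (22,6)–(18,11): clear
  edge (18,11)–(13,8): clear
  midpoint (22,10) outside
  → clear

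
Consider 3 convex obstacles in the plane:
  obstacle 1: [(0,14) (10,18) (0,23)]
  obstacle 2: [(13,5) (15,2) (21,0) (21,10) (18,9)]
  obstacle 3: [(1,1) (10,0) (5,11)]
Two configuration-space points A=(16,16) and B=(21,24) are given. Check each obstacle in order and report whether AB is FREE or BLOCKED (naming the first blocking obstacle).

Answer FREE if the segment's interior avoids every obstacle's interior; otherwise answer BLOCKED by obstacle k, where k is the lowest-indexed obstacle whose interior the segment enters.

FREE

Obstacle 1 [(0,14) (10,18) (0,23)]:
  edge (0,14)–(10,18): clear
  edge (10,18)–(0,23): clear
  edge (0,23)–(0,14): clear
  midpoint (37/2,20) outside
  → clear
Obstacle 2 [(13,5) (15,2) (21,0) (21,10) (18,9)]:
  edge (13,5)–(15,2): clear
  edge (15,2)–(21,0): clear
  edge (21,0)–(21,10): clear
  edge (21,10)–(18,9): clear
  edge (18,9)–(13,5): clear
  midpoint (37/2,20) outside
  → clear
Obstacle 3 [(1,1) (10,0) (5,11)]:
  edge (1,1)–(10,0): clear
  edge (10,0)–(5,11): clear
  edge (5,11)–(1,1): clear
  midpoint (37/2,20) outside
  → clear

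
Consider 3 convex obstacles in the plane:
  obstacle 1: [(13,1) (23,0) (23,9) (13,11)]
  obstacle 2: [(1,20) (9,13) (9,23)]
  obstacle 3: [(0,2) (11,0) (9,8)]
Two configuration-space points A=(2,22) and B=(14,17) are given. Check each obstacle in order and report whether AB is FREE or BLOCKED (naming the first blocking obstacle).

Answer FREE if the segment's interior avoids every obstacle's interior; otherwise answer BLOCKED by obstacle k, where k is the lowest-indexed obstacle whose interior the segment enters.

Obstacle 1 [(13,1) (23,0) (23,9) (13,11)]:
  edge (13,1)–(23,0): clear
  edge (23,0)–(23,9): clear
  edge (23,9)–(13,11): clear
  edge (13,11)–(13,1): clear
  midpoint (8,39/2) outside
  → clear
Obstacle 2 [(1,20) (9,13) (9,23)]:
  edge (1,20)–(9,13): clear
  edge (9,13)–(9,23): crosses AB
  edge (9,23)–(1,20): crosses AB
  → BLOCKED
Obstacle 3 [(0,2) (11,0) (9,8)]:
  edge (0,2)–(11,0): clear
  edge (11,0)–(9,8): clear
  edge (9,8)–(0,2): clear
  midpoint (8,39/2) outside
  → clear

BLOCKED by obstacle 2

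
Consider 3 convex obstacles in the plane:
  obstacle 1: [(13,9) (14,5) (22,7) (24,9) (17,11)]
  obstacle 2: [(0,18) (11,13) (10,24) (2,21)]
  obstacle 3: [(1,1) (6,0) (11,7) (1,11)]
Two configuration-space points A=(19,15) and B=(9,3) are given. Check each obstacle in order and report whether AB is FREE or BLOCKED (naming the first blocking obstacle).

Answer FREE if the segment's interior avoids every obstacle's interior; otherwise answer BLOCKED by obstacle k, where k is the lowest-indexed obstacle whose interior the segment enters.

Obstacle 1 [(13,9) (14,5) (22,7) (24,9) (17,11)]:
  edge (13,9)–(14,5): crosses AB
  edge (14,5)–(22,7): clear
  edge (22,7)–(24,9): clear
  edge (24,9)–(17,11): clear
  edge (17,11)–(13,9): crosses AB
  → BLOCKED
Obstacle 2 [(0,18) (11,13) (10,24) (2,21)]:
  edge (0,18)–(11,13): clear
  edge (11,13)–(10,24): clear
  edge (10,24)–(2,21): clear
  edge (2,21)–(0,18): clear
  midpoint (14,9) outside
  → clear
Obstacle 3 [(1,1) (6,0) (11,7) (1,11)]:
  edge (1,1)–(6,0): clear
  edge (6,0)–(11,7): clear
  edge (11,7)–(1,11): clear
  edge (1,11)–(1,1): clear
  midpoint (14,9) outside
  → clear

BLOCKED by obstacle 1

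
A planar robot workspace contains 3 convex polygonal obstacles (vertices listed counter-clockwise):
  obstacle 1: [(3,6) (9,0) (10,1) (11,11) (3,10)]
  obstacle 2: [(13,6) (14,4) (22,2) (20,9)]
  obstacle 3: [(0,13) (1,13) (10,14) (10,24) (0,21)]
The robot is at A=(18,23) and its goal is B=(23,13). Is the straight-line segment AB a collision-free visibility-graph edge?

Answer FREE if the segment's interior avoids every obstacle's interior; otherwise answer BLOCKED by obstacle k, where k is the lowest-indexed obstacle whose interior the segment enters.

FREE

Obstacle 1 [(3,6) (9,0) (10,1) (11,11) (3,10)]:
  edge (3,6)–(9,0): clear
  edge (9,0)–(10,1): clear
  edge (10,1)–(11,11): clear
  edge (11,11)–(3,10): clear
  edge (3,10)–(3,6): clear
  midpoint (41/2,18) outside
  → clear
Obstacle 2 [(13,6) (14,4) (22,2) (20,9)]:
  edge (13,6)–(14,4): clear
  edge (14,4)–(22,2): clear
  edge (22,2)–(20,9): clear
  edge (20,9)–(13,6): clear
  midpoint (41/2,18) outside
  → clear
Obstacle 3 [(0,13) (1,13) (10,14) (10,24) (0,21)]:
  edge (0,13)–(1,13): clear
  edge (1,13)–(10,14): clear
  edge (10,14)–(10,24): clear
  edge (10,24)–(0,21): clear
  edge (0,21)–(0,13): clear
  midpoint (41/2,18) outside
  → clear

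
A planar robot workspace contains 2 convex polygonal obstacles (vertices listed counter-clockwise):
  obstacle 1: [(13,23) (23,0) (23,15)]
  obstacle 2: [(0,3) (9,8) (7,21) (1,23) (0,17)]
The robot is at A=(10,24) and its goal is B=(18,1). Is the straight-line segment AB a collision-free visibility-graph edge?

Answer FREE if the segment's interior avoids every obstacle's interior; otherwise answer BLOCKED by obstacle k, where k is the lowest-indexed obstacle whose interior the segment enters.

Obstacle 1 [(13,23) (23,0) (23,15)]:
  edge (13,23)–(23,0): clear
  edge (23,0)–(23,15): clear
  edge (23,15)–(13,23): clear
  midpoint (14,25/2) outside
  → clear
Obstacle 2 [(0,3) (9,8) (7,21) (1,23) (0,17)]:
  edge (0,3)–(9,8): clear
  edge (9,8)–(7,21): clear
  edge (7,21)–(1,23): clear
  edge (1,23)–(0,17): clear
  edge (0,17)–(0,3): clear
  midpoint (14,25/2) outside
  → clear

FREE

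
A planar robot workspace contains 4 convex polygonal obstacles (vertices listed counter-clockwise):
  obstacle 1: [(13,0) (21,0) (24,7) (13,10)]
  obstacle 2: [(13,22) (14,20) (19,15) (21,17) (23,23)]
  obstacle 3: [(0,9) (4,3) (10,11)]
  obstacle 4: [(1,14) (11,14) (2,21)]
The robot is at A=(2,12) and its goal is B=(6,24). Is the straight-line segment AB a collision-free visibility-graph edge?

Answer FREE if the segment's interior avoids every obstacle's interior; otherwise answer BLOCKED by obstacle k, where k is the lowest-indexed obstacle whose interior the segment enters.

BLOCKED by obstacle 4

Obstacle 1 [(13,0) (21,0) (24,7) (13,10)]:
  edge (13,0)–(21,0): clear
  edge (21,0)–(24,7): clear
  edge (24,7)–(13,10): clear
  edge (13,10)–(13,0): clear
  midpoint (4,18) outside
  → clear
Obstacle 2 [(13,22) (14,20) (19,15) (21,17) (23,23)]:
  edge (13,22)–(14,20): clear
  edge (14,20)–(19,15): clear
  edge (19,15)–(21,17): clear
  edge (21,17)–(23,23): clear
  edge (23,23)–(13,22): clear
  midpoint (4,18) outside
  → clear
Obstacle 3 [(0,9) (4,3) (10,11)]:
  edge (0,9)–(4,3): clear
  edge (4,3)–(10,11): clear
  edge (10,11)–(0,9): clear
  midpoint (4,18) outside
  → clear
Obstacle 4 [(1,14) (11,14) (2,21)]:
  edge (1,14)–(11,14): crosses AB
  edge (11,14)–(2,21): crosses AB
  edge (2,21)–(1,14): clear
  → BLOCKED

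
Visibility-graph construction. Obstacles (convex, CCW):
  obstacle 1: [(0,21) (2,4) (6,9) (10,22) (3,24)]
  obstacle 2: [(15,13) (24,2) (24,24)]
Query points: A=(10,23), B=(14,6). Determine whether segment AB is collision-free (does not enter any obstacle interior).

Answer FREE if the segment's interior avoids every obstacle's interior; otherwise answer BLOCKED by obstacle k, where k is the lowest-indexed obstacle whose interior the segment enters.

Obstacle 1 [(0,21) (2,4) (6,9) (10,22) (3,24)]:
  edge (0,21)–(2,4): clear
  edge (2,4)–(6,9): clear
  edge (6,9)–(10,22): clear
  edge (10,22)–(3,24): clear
  edge (3,24)–(0,21): clear
  midpoint (12,29/2) outside
  → clear
Obstacle 2 [(15,13) (24,2) (24,24)]:
  edge (15,13)–(24,2): clear
  edge (24,2)–(24,24): clear
  edge (24,24)–(15,13): clear
  midpoint (12,29/2) outside
  → clear

FREE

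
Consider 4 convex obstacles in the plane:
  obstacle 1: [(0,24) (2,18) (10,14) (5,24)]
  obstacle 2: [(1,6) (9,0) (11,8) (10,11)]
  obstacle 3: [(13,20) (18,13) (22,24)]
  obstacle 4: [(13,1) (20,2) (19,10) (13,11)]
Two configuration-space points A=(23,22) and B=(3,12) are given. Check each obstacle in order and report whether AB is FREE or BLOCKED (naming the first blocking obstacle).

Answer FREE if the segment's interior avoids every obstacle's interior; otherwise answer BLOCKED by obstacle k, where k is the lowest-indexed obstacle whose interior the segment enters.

Obstacle 1 [(0,24) (2,18) (10,14) (5,24)]:
  edge (0,24)–(2,18): clear
  edge (2,18)–(10,14): crosses AB
  edge (10,14)–(5,24): crosses AB
  edge (5,24)–(0,24): clear
  → BLOCKED
Obstacle 2 [(1,6) (9,0) (11,8) (10,11)]:
  edge (1,6)–(9,0): clear
  edge (9,0)–(11,8): clear
  edge (11,8)–(10,11): clear
  edge (10,11)–(1,6): clear
  midpoint (13,17) outside
  → clear
Obstacle 3 [(13,20) (18,13) (22,24)]:
  edge (13,20)–(18,13): crosses AB
  edge (18,13)–(22,24): crosses AB
  edge (22,24)–(13,20): clear
  → BLOCKED
Obstacle 4 [(13,1) (20,2) (19,10) (13,11)]:
  edge (13,1)–(20,2): clear
  edge (20,2)–(19,10): clear
  edge (19,10)–(13,11): clear
  edge (13,11)–(13,1): clear
  midpoint (13,17) outside
  → clear

BLOCKED by obstacle 1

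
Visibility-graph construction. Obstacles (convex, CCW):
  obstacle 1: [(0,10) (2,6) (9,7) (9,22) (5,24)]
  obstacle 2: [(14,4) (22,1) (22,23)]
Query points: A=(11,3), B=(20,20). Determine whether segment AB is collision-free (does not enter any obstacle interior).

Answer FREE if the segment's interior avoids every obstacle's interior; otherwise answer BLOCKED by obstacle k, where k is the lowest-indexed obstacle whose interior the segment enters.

Obstacle 1 [(0,10) (2,6) (9,7) (9,22) (5,24)]:
  edge (0,10)–(2,6): clear
  edge (2,6)–(9,7): clear
  edge (9,7)–(9,22): clear
  edge (9,22)–(5,24): clear
  edge (5,24)–(0,10): clear
  midpoint (31/2,23/2) outside
  → clear
Obstacle 2 [(14,4) (22,1) (22,23)]:
  edge (14,4)–(22,1): clear
  edge (22,1)–(22,23): clear
  edge (22,23)–(14,4): clear
  midpoint (31/2,23/2) outside
  → clear

FREE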